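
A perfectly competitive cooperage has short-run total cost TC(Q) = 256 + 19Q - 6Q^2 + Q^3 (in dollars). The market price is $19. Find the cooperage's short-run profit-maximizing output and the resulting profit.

Profit = -$224 at Q = 4

AVC = 19 - 6Q + Q^2; min AVC = $10 at Q = 3. Since P = $19 ≥ min AVC, the firm produces.
MC = 19 - 12Q + 3Q^2. Setting P = MC and taking the root on the rising branch gives Q* = 4.
TR = 19·4 = 76. TC = 256 + 44 = 300. Profit = 76 − 300 = -$224.
Shutting down would mean losing the fixed cost of $256, so operating at a loss of $224 is better by $32.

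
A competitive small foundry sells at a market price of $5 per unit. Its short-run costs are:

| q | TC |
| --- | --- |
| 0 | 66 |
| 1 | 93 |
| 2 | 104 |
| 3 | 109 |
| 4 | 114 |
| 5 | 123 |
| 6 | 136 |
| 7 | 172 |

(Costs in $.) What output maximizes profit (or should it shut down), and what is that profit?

q = 0 (shut down); profit = -$66

Compute π = P·q − TC at each output: q=0: -66; q=1: -88; q=2: -94; q=3: -94; q=4: -94; q=5: -98; q=6: -106; q=7: -137.
Profit is highest at q = 0. Equivalently, the lowest AVC in the table is 57/5 ≈ $11.40 at q = 5, and P = $5 falls below it — price never covers variable cost, so the firm shuts down and loses only its fixed cost.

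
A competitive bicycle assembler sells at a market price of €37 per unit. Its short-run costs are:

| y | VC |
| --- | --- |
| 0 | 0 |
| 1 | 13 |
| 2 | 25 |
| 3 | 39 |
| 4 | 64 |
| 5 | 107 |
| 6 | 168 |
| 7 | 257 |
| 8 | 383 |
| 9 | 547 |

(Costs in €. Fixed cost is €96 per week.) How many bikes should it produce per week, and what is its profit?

y = 4; profit = -€12

Profit at each row (π = 37y − TC): y=0: -96; y=1: -72; y=2: -47; y=3: -24; y=4: -12; y=5: -18; y=6: -42; y=7: -94; y=8: -183; y=9: -310.
Profit is maximized at y = 4. AVC there is 64/4 = €16 ≤ P, so producing beats shutting down (which would give -€96).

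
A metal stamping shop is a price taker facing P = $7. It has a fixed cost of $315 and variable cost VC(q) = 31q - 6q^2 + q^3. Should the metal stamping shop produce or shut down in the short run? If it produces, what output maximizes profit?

Variable cost is VC = 31q - 6q^2 + q^3, so AVC = VC/q = 31 - 6q + q^2 and MC = dTC/dq = 31 - 12q + 3q^2.
AVC hits its minimum where MC = AVC, at q = 3, giving min AVC = 31 - 6·3 + 3^2 = $22.
With P < min AVC ($7 < $22), every unit sold adds to the loss.
The firm minimizes its loss by shutting down and losing only its fixed cost of $315.

Shut down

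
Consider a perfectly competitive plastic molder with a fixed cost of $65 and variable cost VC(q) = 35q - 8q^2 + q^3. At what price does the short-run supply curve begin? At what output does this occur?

$19 per unit, at q = 4

The firm shuts down when price falls below the minimum of average variable cost. AVC = VC/q = 35 - 8q + q^2.
At the minimum of AVC, MC = AVC. MC = 35 - 16q + 3q^2; setting MC = AVC gives 2q^2 - 8q = 0, so q = 4. min AVC = 19.
The firm shuts down for any P below $19.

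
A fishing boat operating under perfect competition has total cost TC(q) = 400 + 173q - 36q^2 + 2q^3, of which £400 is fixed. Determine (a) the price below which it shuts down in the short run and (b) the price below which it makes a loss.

AVC = 173 - 36q + 2q^2; minimized at q = 9, giving min AVC = £11. That is the shutdown price.
ATC = 400/q + 173 - 36q + 2q^2. Setting dATC/dq = −400/q^2 − 36 + 4q = 0 gives q = 10 (since 4·10^3 − 36·10^2 = 400).
min ATC = 400/10 + 173 − 36·10 + 2·10^2 = £53. That is the break-even price.
Between these two prices the firm operates at a loss; above £53 it earns a profit.

Shutdown price = £11; break-even price = £53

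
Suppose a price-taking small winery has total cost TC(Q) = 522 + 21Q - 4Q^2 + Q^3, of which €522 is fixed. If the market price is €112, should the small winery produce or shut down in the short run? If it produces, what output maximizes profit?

From TC, MC = TC'(Q) = 21 - 8Q + 3Q^2 and AVC = VC/Q = 21 - 4Q + Q^2.
AVC hits its minimum where MC = AVC, at Q = 2, giving min AVC = 21 - 4·2 + 2^2 = €17.
Since P = €112 ≥ min AVC = €17, price covers variable cost and the firm should produce.
Solving P = MC: -91 - 8Q + 3Q^2 = 0 ⇒ Q = -13/3 or 7. On the upward-sloping branch, Q* = 7.
Check: AVC at Q = 7 is €42 ≤ P, so revenue covers variable cost.
Profit = P·Q − TC = 112·7 − 816 = -€32, a loss, but smaller than the €522 fixed cost the firm would lose by shutting down.

Produce at Q = 7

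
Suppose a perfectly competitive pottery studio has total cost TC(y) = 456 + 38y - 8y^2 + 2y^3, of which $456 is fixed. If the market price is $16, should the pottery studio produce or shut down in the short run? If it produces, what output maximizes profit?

Shut down

Variable cost is VC = 38y - 8y^2 + 2y^3, so AVC = VC/y = 38 - 8y + 2y^2 and MC = dTC/dy = 38 - 16y + 6y^2.
AVC is minimized where dAVC/dy = -8 + 4y = 0, at y = 2; min AVC = 38 - 8·2 + 2·2^2 = $30.
P = $16 lies below min AVC = $30; no output level covers variable cost.
The firm minimizes its loss by shutting down and losing only its fixed cost of $456.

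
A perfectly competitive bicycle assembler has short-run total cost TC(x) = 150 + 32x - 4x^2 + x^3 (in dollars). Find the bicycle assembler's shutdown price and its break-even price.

Shutdown price = $28; break-even price = $67

AVC = 32 - 4x + x^2; minimized at x = 2, giving min AVC = $28. That is the shutdown price.
ATC = 150/x + 32 - 4x + x^2. Setting dATC/dx = −150/x^2 − 4 + 2x = 0 gives x = 5 (since 2·5^3 − 4·5^2 = 150).
min ATC = 150/5 + 32 − 4·5 + 5^2 = $67. That is the break-even price.
For $28 ≤ P < $67 the firm produces at a loss; below $28 it shuts down.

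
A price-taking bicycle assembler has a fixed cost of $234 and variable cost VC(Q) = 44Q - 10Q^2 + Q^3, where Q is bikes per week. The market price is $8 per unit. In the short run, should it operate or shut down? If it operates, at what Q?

Shut down

Strip out fixed cost: VC = 44Q - 10Q^2 + Q^3. Then AVC = 44 - 10Q + Q^2 and MC = 44 - 20Q + 3Q^2.
AVC is minimized where dAVC/dQ = -10 + 2Q = 0, at Q = 5; min AVC = 44 - 10·5 + 5^2 = $19.
Since P = $8 < min AVC = $19, price fails to cover variable cost at any output.
The firm minimizes its loss by shutting down and losing only its fixed cost of $234.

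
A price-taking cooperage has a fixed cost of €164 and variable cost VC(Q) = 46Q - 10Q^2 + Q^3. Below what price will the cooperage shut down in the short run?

The shutdown price is the minimum of AVC. VC = 46Q - 10Q^2 + Q^3, so AVC = 46 - 10Q + Q^2.
At the minimum of AVC, MC = AVC. MC = 46 - 20Q + 3Q^2; setting MC = AVC gives 2Q^2 - 10Q = 0, so Q = 5. min AVC = 21.
The firm shuts down for any P below €21.

€21 per unit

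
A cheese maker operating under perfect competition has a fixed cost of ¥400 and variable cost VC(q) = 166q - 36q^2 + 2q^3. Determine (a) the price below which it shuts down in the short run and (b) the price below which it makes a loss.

Shutdown price = ¥4; break-even price = ¥46

Shutdown price = min AVC. AVC = 166 - 36q + 2q^2, with vertex at q = 9 and minimum ¥4.
ATC = 400/q + 166 - 36q + 2q^2. Setting dATC/dq = −400/q^2 − 36 + 4q = 0 gives q = 10 (since 4·10^3 − 36·10^2 = 400).
min ATC = 400/10 + 166 − 36·10 + 2·10^2 = ¥46. That is the break-even price.
For ¥4 ≤ P < ¥46 the firm produces at a loss; below ¥4 it shuts down.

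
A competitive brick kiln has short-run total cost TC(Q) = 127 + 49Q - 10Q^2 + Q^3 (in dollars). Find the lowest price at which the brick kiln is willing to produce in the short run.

$24 per unit

Short-run supply begins at min AVC. From VC = 49Q - 10Q^2 + Q^3, AVC = 49 - 10Q + Q^2.
dAVC/dQ = -10 + 2Q = 0 gives Q = 5. min AVC = 49 - 10·5 + 5^2 = 24.
For P < $24 the firm produces nothing.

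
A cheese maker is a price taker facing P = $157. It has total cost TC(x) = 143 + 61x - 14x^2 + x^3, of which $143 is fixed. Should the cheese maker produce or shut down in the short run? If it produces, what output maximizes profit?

From TC, MC = TC'(x) = 61 - 28x + 3x^2 and AVC = VC/x = 61 - 14x + x^2.
AVC is minimized where dAVC/dx = -14 + 2x = 0, at x = 7; min AVC = 61 - 14·7 + 7^2 = $12.
P = $157 exceeds min AVC = $12, so the firm stays open.
Set P = MC: 157 = 61 - 28x + 3x^2 → -96 - 28x + 3x^2 = 0. The roots are x = -8/3 and x = 12; the profit-maximizing output is on the rising part of MC, so x* = 12.
Check: AVC at x = 12 is $37 ≤ P, so revenue covers variable cost.
Profit = P·x − TC = 157·12 − 587 = $1297.

Produce at x = 12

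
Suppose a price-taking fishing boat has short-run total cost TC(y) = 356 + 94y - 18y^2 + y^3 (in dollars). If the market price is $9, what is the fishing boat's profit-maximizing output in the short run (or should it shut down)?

Shut down

Strip out fixed cost: VC = 94y - 18y^2 + y^3. Then AVC = 94 - 18y + y^2 and MC = 94 - 36y + 3y^2.
AVC is minimized where dAVC/dy = -18 + 2y = 0, at y = 9; min AVC = 94 - 18·9 + 9^2 = $13.
With P < min AVC ($9 < $13), every unit sold adds to the loss.
Best response: produce nothing and absorb the $356 fixed cost.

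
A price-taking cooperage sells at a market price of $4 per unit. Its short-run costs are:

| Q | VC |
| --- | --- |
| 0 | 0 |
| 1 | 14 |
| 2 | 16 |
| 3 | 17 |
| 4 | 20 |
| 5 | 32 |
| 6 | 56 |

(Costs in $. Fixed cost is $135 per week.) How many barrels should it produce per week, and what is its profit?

Q = 0 (shut down); profit = -$135

Tabulate TR − TC: Q=0: -135; Q=1: -145; Q=2: -143; Q=3: -140; Q=4: -139; Q=5: -147; Q=6: -167.
Profit is highest at Q = 0. Equivalently, the lowest AVC in the table is 20/4 ≈ $5 at Q = 4, and P = $4 falls below it — price never covers variable cost, so the firm shuts down and loses only its fixed cost.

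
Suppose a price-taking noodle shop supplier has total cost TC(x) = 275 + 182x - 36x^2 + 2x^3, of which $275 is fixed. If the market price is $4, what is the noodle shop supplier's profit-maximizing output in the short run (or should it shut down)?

Variable cost is VC = 182x - 36x^2 + 2x^3, so AVC = VC/x = 182 - 36x + 2x^2 and MC = dTC/dx = 182 - 72x + 6x^2.
AVC is minimized where dAVC/dx = -36 + 4x = 0, at x = 9; min AVC = 182 - 36·9 + 2·9^2 = $20.
With P < min AVC ($4 < $20), every unit sold adds to the loss.
Best response: produce nothing and absorb the $275 fixed cost.

Shut down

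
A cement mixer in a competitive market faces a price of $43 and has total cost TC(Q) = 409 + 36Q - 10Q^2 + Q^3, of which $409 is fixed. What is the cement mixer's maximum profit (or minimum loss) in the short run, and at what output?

AVC = 36 - 10Q + Q^2; min AVC = $11 at Q = 5. Since P = $43 ≥ min AVC, the firm produces.
With MC = 36 - 20Q + 3Q^2, P = MC on the upward-sloping part at Q* = 7.
TR = 43·7 = 301. TC = 409 + 105 = 514. Profit = 301 − 514 = -$213.
That loss of $213 beats the $409 the firm would lose by shutting down; producing recovers $196 of fixed cost.

Profit = -$213 at Q = 7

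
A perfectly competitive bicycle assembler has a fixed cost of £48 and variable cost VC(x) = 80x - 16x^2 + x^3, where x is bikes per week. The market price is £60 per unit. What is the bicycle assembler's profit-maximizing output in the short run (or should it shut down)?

Strip out fixed cost: VC = 80x - 16x^2 + x^3. Then AVC = 80 - 16x + x^2 and MC = 80 - 32x + 3x^2.
AVC hits its minimum where MC = AVC, at x = 8, giving min AVC = 80 - 16·8 + 8^2 = £16.
Because £60 ≥ £16, revenue can cover variable cost; the firm operates.
Solving P = MC: 20 - 32x + 3x^2 = 0 ⇒ x = 2/3 or 10. On the upward-sloping branch, x* = 10.
Check: AVC at x = 10 is £20 ≤ P, so revenue covers variable cost.
Profit = P·x − TC = 60·10 − 248 = £352.

Produce at x = 10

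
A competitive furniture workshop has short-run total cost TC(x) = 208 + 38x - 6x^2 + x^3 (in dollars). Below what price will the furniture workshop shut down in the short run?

The shutdown price is the minimum of AVC. VC = 38x - 6x^2 + x^3, so AVC = 38 - 6x + x^2.
At the minimum of AVC, MC = AVC. MC = 38 - 12x + 3x^2; setting MC = AVC gives 2x^2 - 6x = 0, so x = 3. min AVC = 29.
So the shutdown price is $29.

$29 per unit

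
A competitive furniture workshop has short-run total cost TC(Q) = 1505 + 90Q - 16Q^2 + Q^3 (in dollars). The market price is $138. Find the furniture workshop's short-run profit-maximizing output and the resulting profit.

AVC = 90 - 16Q + Q^2; min AVC = $26 at Q = 8. Since P = $138 ≥ min AVC, the firm produces.
MC = 90 - 32Q + 3Q^2. Setting P = MC and taking the root on the rising branch gives Q* = 12.
TR = 138·12 = 1656. TC = 1505 + 504 = 2009. Profit = 1656 − 2009 = -$353.
Shutting down would mean losing the fixed cost of $1505, so operating at a loss of $353 is better by $1152.

Profit = -$353 at Q = 12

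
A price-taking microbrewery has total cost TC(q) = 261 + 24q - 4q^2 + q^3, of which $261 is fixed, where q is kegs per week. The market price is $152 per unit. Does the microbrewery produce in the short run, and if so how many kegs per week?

Produce at q = 8

Strip out fixed cost: VC = 24q - 4q^2 + q^3. Then AVC = 24 - 4q + q^2 and MC = 24 - 8q + 3q^2.
The AVC parabola has its vertex at q = 4/2 = 2, where AVC = 24 - 4·2 + 2^2 = $20.
Because $152 ≥ $20, revenue can cover variable cost; the firm operates.
Solving P = MC: -128 - 8q + 3q^2 = 0 ⇒ q = -16/3 or 8. On the upward-sloping branch, q* = 8.
Check: AVC at q = 8 is $56 ≤ P, so revenue covers variable cost.
Profit = P·q − TC = 152·8 − 709 = $507.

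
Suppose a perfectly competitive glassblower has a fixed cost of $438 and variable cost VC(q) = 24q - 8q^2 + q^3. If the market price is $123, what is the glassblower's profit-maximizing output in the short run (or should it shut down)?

Variable cost is VC = 24q - 8q^2 + q^3, so AVC = VC/q = 24 - 8q + q^2 and MC = dTC/dq = 24 - 16q + 3q^2.
AVC hits its minimum where MC = AVC, at q = 4, giving min AVC = 24 - 8·4 + 4^2 = $8.
P = $123 exceeds min AVC = $8, so the firm stays open.
Solving P = MC: -99 - 16q + 3q^2 = 0 ⇒ q = -11/3 or 9. On the upward-sloping branch, q* = 9.
Check: AVC at q = 9 is $33 ≤ P, so revenue covers variable cost.
Profit = P·q − TC = 123·9 − 735 = $372.

Produce at q = 9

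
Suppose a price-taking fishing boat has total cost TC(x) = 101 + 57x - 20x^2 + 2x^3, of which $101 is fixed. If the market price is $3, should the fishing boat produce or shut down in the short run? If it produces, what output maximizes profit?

Shut down

Variable cost is VC = 57x - 20x^2 + 2x^3, so AVC = VC/x = 57 - 20x + 2x^2 and MC = dTC/dx = 57 - 40x + 6x^2.
AVC is minimized where dAVC/dx = -20 + 4x = 0, at x = 5; min AVC = 57 - 20·5 + 2·5^2 = $7.
P = $3 lies below min AVC = $7; no output level covers variable cost.
The firm minimizes its loss by shutting down and losing only its fixed cost of $101.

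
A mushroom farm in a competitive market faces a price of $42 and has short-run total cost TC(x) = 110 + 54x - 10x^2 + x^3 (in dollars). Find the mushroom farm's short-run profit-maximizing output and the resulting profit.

Profit = -$38 at x = 6

AVC = 54 - 10x + x^2 has its minimum $29 at x = 5; price $42 clears that bar, so the firm operates.
With MC = 54 - 20x + 3x^2, P = MC on the upward-sloping part at x* = 6.
TR = 42·6 = 252. TC = 110 + 180 = 290. Profit = 252 − 290 = -$38.
Shutting down would mean losing the fixed cost of $110, so operating at a loss of $38 is better by $72.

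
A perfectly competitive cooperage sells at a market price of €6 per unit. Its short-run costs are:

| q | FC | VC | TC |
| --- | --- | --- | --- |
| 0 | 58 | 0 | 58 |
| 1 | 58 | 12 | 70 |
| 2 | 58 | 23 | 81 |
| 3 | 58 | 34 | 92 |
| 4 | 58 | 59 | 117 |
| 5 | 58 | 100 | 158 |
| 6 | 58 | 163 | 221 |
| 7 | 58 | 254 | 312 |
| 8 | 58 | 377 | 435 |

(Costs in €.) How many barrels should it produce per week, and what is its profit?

q = 0 (shut down); profit = -€58

Profit at each row (π = 6q − TC): q=0: -58; q=1: -64; q=2: -69; q=3: -74; q=4: -93; q=5: -128; q=6: -185; q=7: -270; q=8: -387.
Profit is highest at q = 0. Equivalently, the lowest AVC in the table is 34/3 ≈ €11.33 at q = 3, and P = €6 falls below it — price never covers variable cost, so the firm shuts down and loses only its fixed cost.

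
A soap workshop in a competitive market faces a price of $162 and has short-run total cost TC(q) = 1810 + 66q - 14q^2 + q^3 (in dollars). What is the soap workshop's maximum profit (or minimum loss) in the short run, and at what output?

Profit = -$370 at q = 12

AVC = 66 - 14q + q^2 has its minimum $17 at q = 7; price $162 clears that bar, so the firm operates.
MC = 66 - 28q + 3q^2. Setting P = MC and taking the root on the rising branch gives q* = 12.
TR = 162·12 = 1944. TC = 1810 + 504 = 2314. Profit = 1944 − 2314 = -$370.
Shutting down would mean losing the fixed cost of $1810, so operating at a loss of $370 is better by $1440.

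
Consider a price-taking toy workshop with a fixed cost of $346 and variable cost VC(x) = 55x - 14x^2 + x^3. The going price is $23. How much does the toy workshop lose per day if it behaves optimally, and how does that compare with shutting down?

AVC = 55 - 14x + x^2; min AVC = $6 at x = 7. Since P = $23 ≥ min AVC, the firm produces.
MC = 55 - 28x + 3x^2. Setting P = MC and taking the root on the rising branch gives x* = 8.
TR = 23·8 = 184. TC = 346 + 56 = 402. Profit = 184 − 402 = -$218.
Shutting down would mean losing the fixed cost of $346, so operating at a loss of $218 is better by $128.

Profit = -$218 at x = 8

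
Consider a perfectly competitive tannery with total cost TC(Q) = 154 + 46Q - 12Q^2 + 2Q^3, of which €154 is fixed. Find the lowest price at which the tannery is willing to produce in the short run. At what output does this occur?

Short-run supply begins at min AVC. From VC = 46Q - 12Q^2 + 2Q^3, AVC = 46 - 12Q + 2Q^2.
dAVC/dQ = -12 + 4Q = 0 gives Q = 3. min AVC = 46 - 12·3 + 2·3^2 = 28.
So the shutdown price is €28.

€28 per unit, at Q = 3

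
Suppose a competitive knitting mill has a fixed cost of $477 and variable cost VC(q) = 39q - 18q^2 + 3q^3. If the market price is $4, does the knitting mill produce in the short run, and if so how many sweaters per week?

Shut down

From TC, MC = TC'(q) = 39 - 36q + 9q^2 and AVC = VC/q = 39 - 18q + 3q^2.
AVC is minimized where dAVC/dq = -18 + 6q = 0, at q = 3; min AVC = 39 - 18·3 + 3·3^2 = $12.
Since P = $4 < min AVC = $12, price fails to cover variable cost at any output.
The firm minimizes its loss by shutting down and losing only its fixed cost of $477.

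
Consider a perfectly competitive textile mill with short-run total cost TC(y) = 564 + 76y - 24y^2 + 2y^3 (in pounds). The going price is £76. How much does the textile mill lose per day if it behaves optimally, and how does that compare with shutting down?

Profit = -£52 at y = 8

AVC = 76 - 24y + 2y^2; min AVC = £4 at y = 6. Since P = £76 ≥ min AVC, the firm produces.
With MC = 76 - 48y + 6y^2, P = MC on the upward-sloping part at y* = 8.
TR = 76·8 = 608. TC = 564 + 96 = 660. Profit = 608 − 660 = -£52.
That loss of £52 beats the £564 the firm would lose by shutting down; producing recovers £512 of fixed cost.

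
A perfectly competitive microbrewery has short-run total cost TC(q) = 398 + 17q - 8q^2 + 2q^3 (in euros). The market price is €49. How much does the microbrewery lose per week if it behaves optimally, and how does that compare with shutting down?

Profit = -€270 at q = 4

AVC = 17 - 8q + 2q^2 has its minimum €9 at q = 2; price €49 clears that bar, so the firm operates.
With MC = 17 - 16q + 6q^2, P = MC on the upward-sloping part at q* = 4.
TR = 49·4 = 196. TC = 398 + 68 = 466. Profit = 196 − 466 = -€270.
That loss of €270 beats the €398 the firm would lose by shutting down; producing recovers €128 of fixed cost.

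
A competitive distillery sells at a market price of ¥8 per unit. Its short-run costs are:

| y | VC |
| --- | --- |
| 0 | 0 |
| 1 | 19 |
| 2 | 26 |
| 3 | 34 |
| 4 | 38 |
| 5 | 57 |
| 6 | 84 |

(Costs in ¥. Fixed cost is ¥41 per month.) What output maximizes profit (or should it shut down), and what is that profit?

Compute π = P·y − TC at each output: y=0: -41; y=1: -52; y=2: -51; y=3: -51; y=4: -47; y=5: -58; y=6: -77.
Profit is highest at y = 0. Equivalently, the lowest AVC in the table is 38/4 ≈ ¥9.50 at y = 4, and P = ¥8 falls below it — price never covers variable cost, so the firm shuts down and loses only its fixed cost.

y = 0 (shut down); profit = -¥41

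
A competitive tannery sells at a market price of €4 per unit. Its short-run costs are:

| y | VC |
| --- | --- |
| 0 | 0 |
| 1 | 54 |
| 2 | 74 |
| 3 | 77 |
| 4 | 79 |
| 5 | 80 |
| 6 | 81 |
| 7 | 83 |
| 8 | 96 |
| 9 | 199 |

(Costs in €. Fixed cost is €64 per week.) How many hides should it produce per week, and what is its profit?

Profit at each row (π = 4y − TC): y=0: -64; y=1: -114; y=2: -130; y=3: -129; y=4: -127; y=5: -124; y=6: -121; y=7: -119; y=8: -128; y=9: -227.
Profit is highest at y = 0. Equivalently, the lowest AVC in the table is 83/7 ≈ €11.86 at y = 7, and P = €4 falls below it — price never covers variable cost, so the firm shuts down and loses only its fixed cost.

y = 0 (shut down); profit = -€64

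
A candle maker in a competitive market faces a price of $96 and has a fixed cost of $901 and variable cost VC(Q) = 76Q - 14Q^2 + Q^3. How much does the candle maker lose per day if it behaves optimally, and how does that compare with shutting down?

AVC = 76 - 14Q + Q^2; min AVC = $27 at Q = 7. Since P = $96 ≥ min AVC, the firm produces.
With MC = 76 - 28Q + 3Q^2, P = MC on the upward-sloping part at Q* = 10.
TR = 96·10 = 960. TC = 901 + 360 = 1261. Profit = 960 − 1261 = -$301.
That loss of $301 beats the $901 the firm would lose by shutting down; producing recovers $600 of fixed cost.

Profit = -$301 at Q = 10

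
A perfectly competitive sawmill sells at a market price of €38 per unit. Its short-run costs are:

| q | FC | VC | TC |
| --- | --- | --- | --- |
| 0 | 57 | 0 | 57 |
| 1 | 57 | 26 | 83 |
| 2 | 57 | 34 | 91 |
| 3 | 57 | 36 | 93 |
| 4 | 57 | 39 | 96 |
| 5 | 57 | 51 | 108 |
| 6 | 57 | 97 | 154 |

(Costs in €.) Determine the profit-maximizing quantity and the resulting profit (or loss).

q = 5; profit = €82

Profit at each row (π = 38q − TC): q=0: -57; q=1: -45; q=2: -15; q=3: 21; q=4: 56; q=5: 82; q=6: 74.
Profit is maximized at q = 5. AVC there is 51/5 = €10.20 ≤ P, so producing beats shutting down (which would give -€57).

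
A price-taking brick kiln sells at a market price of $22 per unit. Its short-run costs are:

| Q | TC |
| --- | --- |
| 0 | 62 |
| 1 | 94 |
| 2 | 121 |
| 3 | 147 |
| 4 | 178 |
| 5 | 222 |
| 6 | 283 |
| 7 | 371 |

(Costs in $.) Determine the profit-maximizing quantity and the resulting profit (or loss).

Tabulate TR − TC: Q=0: -62; Q=1: -72; Q=2: -77; Q=3: -81; Q=4: -90; Q=5: -112; Q=6: -151; Q=7: -217.
Profit is highest at Q = 0. Equivalently, the lowest AVC in the table is 85/3 ≈ $28.33 at Q = 3, and P = $22 falls below it — price never covers variable cost, so the firm shuts down and loses only its fixed cost.

Q = 0 (shut down); profit = -$62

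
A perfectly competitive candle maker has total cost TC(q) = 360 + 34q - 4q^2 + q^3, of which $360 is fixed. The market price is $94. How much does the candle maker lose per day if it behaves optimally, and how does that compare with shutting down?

Profit = -$72 at q = 6

AVC = 34 - 4q + q^2; min AVC = $30 at q = 2. Since P = $94 ≥ min AVC, the firm produces.
With MC = 34 - 8q + 3q^2, P = MC on the upward-sloping part at q* = 6.
TR = 94·6 = 564. TC = 360 + 276 = 636. Profit = 564 − 636 = -$72.
That loss of $72 beats the $360 the firm would lose by shutting down; producing recovers $288 of fixed cost.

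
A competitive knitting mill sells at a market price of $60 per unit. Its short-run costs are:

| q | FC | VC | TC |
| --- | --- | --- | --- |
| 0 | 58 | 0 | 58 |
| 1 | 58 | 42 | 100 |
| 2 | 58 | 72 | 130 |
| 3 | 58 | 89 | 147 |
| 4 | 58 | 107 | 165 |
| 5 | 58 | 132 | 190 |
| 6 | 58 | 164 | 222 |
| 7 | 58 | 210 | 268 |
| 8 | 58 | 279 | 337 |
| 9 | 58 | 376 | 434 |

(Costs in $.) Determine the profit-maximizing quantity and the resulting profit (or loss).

q = 7; profit = $152

Profit at each row (π = 60q − TC): q=0: -58; q=1: -40; q=2: -10; q=3: 33; q=4: 75; q=5: 110; q=6: 138; q=7: 152; q=8: 143; q=9: 106.
Profit is maximized at q = 7. AVC there is 210/7 = $30 ≤ P, so producing beats shutting down (which would give -$58).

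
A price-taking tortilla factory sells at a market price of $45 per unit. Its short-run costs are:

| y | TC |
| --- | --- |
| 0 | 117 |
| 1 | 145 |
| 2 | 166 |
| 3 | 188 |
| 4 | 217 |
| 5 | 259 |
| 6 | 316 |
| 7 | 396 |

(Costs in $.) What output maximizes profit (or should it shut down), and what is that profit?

Profit at each row (π = 45y − TC): y=0: -117; y=1: -100; y=2: -76; y=3: -53; y=4: -37; y=5: -34; y=6: -46; y=7: -81.
Profit is maximized at y = 5. AVC there is 142/5 = $28.40 ≤ P, so producing beats shutting down (which would give -$117).

y = 5; profit = -$34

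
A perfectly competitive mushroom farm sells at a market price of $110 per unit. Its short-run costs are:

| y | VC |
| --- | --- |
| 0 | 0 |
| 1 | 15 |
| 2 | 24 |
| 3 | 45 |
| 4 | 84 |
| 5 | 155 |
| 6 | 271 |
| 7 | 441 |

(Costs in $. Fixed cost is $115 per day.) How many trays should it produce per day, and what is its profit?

Profit at each row (π = 110y − TC): y=0: -115; y=1: -20; y=2: 81; y=3: 170; y=4: 241; y=5: 280; y=6: 274; y=7: 214.
Profit is maximized at y = 5. AVC there is 155/5 = $31 ≤ P, so producing beats shutting down (which would give -$115).

y = 5; profit = $280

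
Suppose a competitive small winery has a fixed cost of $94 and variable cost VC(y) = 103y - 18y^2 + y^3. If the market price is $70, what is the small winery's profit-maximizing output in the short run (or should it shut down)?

Produce at y = 11

From TC, MC = TC'(y) = 103 - 36y + 3y^2 and AVC = VC/y = 103 - 18y + y^2.
The AVC parabola has its vertex at y = 18/2 = 9, where AVC = 103 - 18·9 + 9^2 = $22.
Because $70 ≥ $22, revenue can cover variable cost; the firm operates.
Solving P = MC: 33 - 36y + 3y^2 = 0 ⇒ y = 1 or 11. On the upward-sloping branch, y* = 11.
Check: AVC at y = 11 is $26 ≤ P, so revenue covers variable cost.
Profit = P·y − TC = 70·11 − 380 = $390.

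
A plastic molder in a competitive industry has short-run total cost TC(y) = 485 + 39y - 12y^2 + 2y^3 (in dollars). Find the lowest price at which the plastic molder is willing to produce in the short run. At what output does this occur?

The firm shuts down when price falls below the minimum of average variable cost. AVC = VC/y = 39 - 12y + 2y^2.
dAVC/dy = -12 + 4y = 0 gives y = 3. min AVC = 39 - 12·3 + 2·3^2 = 21.
The firm shuts down for any P below $21.

$21 per unit, at y = 3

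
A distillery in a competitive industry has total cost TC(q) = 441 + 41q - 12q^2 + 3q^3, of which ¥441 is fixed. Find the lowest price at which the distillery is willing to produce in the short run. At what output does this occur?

Short-run supply begins at min AVC. From VC = 41q - 12q^2 + 3q^3, AVC = 41 - 12q + 3q^2.
dAVC/dq = -12 + 6q = 0 gives q = 2. min AVC = 41 - 12·2 + 3·2^2 = 29.
So the shutdown price is ¥29.

¥29 per unit, at q = 2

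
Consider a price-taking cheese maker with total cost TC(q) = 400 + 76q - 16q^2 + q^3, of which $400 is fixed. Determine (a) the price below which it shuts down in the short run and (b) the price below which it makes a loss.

Shutdown price = $12; break-even price = $56

AVC = 76 - 16q + q^2; minimized at q = 8, giving min AVC = $12. That is the shutdown price.
ATC = 400/q + 76 - 16q + q^2. Setting dATC/dq = −400/q^2 − 16 + 2q = 0 gives q = 10 (since 2·10^3 − 16·10^2 = 400).
min ATC = 400/10 + 76 − 16·10 + 10^2 = $56. That is the break-even price.
Between these two prices the firm operates at a loss; above $56 it earns a profit.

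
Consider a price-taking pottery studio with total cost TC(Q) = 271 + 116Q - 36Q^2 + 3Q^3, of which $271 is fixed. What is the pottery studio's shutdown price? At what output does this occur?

$8 per unit, at Q = 6

Short-run supply begins at min AVC. From VC = 116Q - 36Q^2 + 3Q^3, AVC = 116 - 36Q + 3Q^2.
At the minimum of AVC, MC = AVC. MC = 116 - 72Q + 9Q^2; setting MC = AVC gives 6Q^2 - 36Q = 0, so Q = 6. min AVC = 8.
The firm shuts down for any P below $8.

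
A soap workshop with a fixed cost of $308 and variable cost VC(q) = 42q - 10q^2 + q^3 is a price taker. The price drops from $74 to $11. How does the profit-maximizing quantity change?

MC = 42 - 20q + 3q^2; the shutdown threshold is min AVC = $17 (at q = 5).
At P = $74 ≥ min AVC, set P = MC on the rising branch: q = 8.
At P = $11 < min AVC = $17, price no longer covers variable cost at any output, so the firm shuts down: q = 0.

Output falls from 8 to 0 (the firm shuts down)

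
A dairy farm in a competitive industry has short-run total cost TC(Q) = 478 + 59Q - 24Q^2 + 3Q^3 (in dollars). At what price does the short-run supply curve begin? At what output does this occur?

$11 per unit, at Q = 4

The firm shuts down when price falls below the minimum of average variable cost. AVC = VC/Q = 59 - 24Q + 3Q^2.
At the minimum of AVC, MC = AVC. MC = 59 - 48Q + 9Q^2; setting MC = AVC gives 6Q^2 - 24Q = 0, so Q = 4. min AVC = 11.
For P < $11 the firm produces nothing.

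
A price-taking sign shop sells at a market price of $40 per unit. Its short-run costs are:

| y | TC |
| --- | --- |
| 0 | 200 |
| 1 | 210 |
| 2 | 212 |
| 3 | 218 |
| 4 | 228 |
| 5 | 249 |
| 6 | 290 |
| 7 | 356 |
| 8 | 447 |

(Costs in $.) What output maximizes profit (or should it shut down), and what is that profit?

y = 5; profit = -$49

Compute π = P·y − TC at each output: y=0: -200; y=1: -170; y=2: -132; y=3: -98; y=4: -68; y=5: -49; y=6: -50; y=7: -76; y=8: -127.
Profit is maximized at y = 5. AVC there is 49/5 = $9.80 ≤ P, so producing beats shutting down (which would give -$200).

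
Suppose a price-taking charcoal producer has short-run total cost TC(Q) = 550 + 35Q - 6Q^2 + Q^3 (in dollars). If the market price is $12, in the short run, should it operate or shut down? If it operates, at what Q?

Shut down

From TC, MC = TC'(Q) = 35 - 12Q + 3Q^2 and AVC = VC/Q = 35 - 6Q + Q^2.
AVC hits its minimum where MC = AVC, at Q = 3, giving min AVC = 35 - 6·3 + 3^2 = $26.
With P < min AVC ($12 < $26), every unit sold adds to the loss.
The firm minimizes its loss by shutting down and losing only its fixed cost of $550.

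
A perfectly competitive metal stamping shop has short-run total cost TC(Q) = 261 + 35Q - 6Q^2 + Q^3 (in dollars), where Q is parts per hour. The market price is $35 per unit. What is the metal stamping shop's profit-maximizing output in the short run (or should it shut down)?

Produce at Q = 4

From TC, MC = TC'(Q) = 35 - 12Q + 3Q^2 and AVC = VC/Q = 35 - 6Q + Q^2.
AVC hits its minimum where MC = AVC, at Q = 3, giving min AVC = 35 - 6·3 + 3^2 = $26.
Since P = $35 ≥ min AVC = $26, price covers variable cost and the firm should produce.
Solving P = MC: -12Q + 3Q^2 = 0 ⇒ Q = 0 or 4. On the upward-sloping branch, Q* = 4.
Check: AVC at Q = 4 is $27 ≤ P, so revenue covers variable cost.
Profit = P·Q − TC = 35·4 − 369 = -$229, a loss, but smaller than the $261 fixed cost the firm would lose by shutting down.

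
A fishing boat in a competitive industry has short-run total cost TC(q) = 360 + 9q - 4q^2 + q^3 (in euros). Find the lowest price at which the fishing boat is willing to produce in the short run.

The shutdown price is the minimum of AVC. VC = 9q - 4q^2 + q^3, so AVC = 9 - 4q + q^2.
dAVC/dq = -4 + 2q = 0 gives q = 2. min AVC = 9 - 4·2 + 2^2 = 5.
For P < €5 the firm produces nothing.

€5 per unit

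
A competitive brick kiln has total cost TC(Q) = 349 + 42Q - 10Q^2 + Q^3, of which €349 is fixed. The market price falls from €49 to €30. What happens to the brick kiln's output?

Output falls from 7 to 6

AVC = 42 - 10Q + Q^2, minimized at Q = 5 where min AVC = €17. MC = 42 - 20Q + 3Q^2.
With P = €49 above the shutdown price, P = MC gives Q = 7.
At P = €30 ≥ min AVC, set P = MC: Q = 6. The firm stays open but cuts output.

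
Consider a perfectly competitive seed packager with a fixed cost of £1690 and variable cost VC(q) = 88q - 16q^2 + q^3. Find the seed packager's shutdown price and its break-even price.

Shutdown price = £24; break-even price = £179

Shutdown price = min AVC. AVC = 88 - 16q + q^2, with vertex at q = 8 and minimum £24.
ATC = 1690/q + 88 - 16q + q^2. Setting dATC/dq = −1690/q^2 − 16 + 2q = 0 gives q = 13 (since 2·13^3 − 16·13^2 = 1690).
min ATC = 1690/13 + 88 − 16·13 + 13^2 = £179. That is the break-even price.
For £24 ≤ P < £179 the firm produces at a loss; below £24 it shuts down.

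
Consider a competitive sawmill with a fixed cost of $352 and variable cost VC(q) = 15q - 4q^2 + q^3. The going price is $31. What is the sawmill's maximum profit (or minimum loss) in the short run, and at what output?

Profit = -$288 at q = 4

AVC = 15 - 4q + q^2; min AVC = $11 at q = 2. Since P = $31 ≥ min AVC, the firm produces.
MC = 15 - 8q + 3q^2. Setting P = MC and taking the root on the rising branch gives q* = 4.
TR = 31·4 = 124. TC = 352 + 60 = 412. Profit = 124 − 412 = -$288.
By producing, the firm covers all variable cost plus $64 of fixed cost; shutting down would lose the full $352.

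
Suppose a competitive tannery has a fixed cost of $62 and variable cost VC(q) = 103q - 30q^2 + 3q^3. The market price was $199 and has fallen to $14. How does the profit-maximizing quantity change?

AVC = 103 - 30q + 3q^2, minimized at q = 5 where min AVC = $28. MC = 103 - 60q + 9q^2.
At P = $199 ≥ min AVC, set P = MC on the rising branch: q = 8.
At P = $14 < min AVC = $28, price no longer covers variable cost at any output, so the firm shuts down: q = 0.

Output falls from 8 to 0 (the firm shuts down)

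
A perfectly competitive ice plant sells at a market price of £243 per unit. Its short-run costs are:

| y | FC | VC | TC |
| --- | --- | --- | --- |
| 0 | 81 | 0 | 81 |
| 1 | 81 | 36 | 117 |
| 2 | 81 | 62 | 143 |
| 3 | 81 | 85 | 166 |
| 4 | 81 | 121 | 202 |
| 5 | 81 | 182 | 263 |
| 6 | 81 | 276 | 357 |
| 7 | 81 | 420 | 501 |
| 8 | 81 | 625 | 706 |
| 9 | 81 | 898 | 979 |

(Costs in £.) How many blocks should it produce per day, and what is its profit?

y = 8; profit = £1238

Profit at each row (π = 243y − TC): y=0: -81; y=1: 126; y=2: 343; y=3: 563; y=4: 770; y=5: 952; y=6: 1101; y=7: 1200; y=8: 1238; y=9: 1208.
Profit is maximized at y = 8. AVC there is 625/8 = £78.12 ≤ P, so producing beats shutting down (which would give -£81).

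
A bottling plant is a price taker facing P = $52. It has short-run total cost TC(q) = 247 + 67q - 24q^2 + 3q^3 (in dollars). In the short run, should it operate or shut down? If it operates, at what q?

Strip out fixed cost: VC = 67q - 24q^2 + 3q^3. Then AVC = 67 - 24q + 3q^2 and MC = 67 - 48q + 9q^2.
AVC hits its minimum where MC = AVC, at q = 4, giving min AVC = 67 - 24·4 + 3·4^2 = $19.
Because $52 ≥ $19, revenue can cover variable cost; the firm operates.
Solving P = MC: 15 - 48q + 9q^2 = 0 ⇒ q = 1/3 or 5. On the upward-sloping branch, q* = 5.
Check: AVC at q = 5 is $22 ≤ P, so revenue covers variable cost.
Profit = P·q − TC = 52·5 − 357 = -$97, a loss, but smaller than the $247 fixed cost the firm would lose by shutting down.

Produce at q = 5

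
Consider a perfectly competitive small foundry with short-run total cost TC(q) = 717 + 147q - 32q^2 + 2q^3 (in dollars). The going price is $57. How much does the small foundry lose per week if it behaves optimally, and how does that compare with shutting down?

AVC = 147 - 32q + 2q^2; min AVC = $19 at q = 8. Since P = $57 ≥ min AVC, the firm produces.
With MC = 147 - 64q + 6q^2, P = MC on the upward-sloping part at q* = 9.
TR = 57·9 = 513. TC = 717 + 189 = 906. Profit = 513 − 906 = -$393.
That loss of $393 beats the $717 the firm would lose by shutting down; producing recovers $324 of fixed cost.

Profit = -$393 at q = 9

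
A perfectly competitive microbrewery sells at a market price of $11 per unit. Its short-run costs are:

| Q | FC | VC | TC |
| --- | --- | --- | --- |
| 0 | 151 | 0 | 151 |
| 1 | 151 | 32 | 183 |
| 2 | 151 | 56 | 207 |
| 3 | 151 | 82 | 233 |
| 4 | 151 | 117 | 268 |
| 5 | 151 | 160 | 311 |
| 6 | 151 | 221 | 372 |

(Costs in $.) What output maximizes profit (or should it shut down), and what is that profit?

Compute π = P·Q − TC at each output: Q=0: -151; Q=1: -172; Q=2: -185; Q=3: -200; Q=4: -224; Q=5: -256; Q=6: -306.
Profit is highest at Q = 0. Equivalently, the lowest AVC in the table is 82/3 ≈ $27.33 at Q = 3, and P = $11 falls below it — price never covers variable cost, so the firm shuts down and loses only its fixed cost.

Q = 0 (shut down); profit = -$151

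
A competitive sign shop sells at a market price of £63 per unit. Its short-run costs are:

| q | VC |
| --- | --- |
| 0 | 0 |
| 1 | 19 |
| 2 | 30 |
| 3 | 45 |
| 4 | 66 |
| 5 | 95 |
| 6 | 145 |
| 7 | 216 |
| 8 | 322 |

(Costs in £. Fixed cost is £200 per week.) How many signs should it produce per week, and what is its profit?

q = 6; profit = £33

Profit at each row (π = 63q − TC): q=0: -200; q=1: -156; q=2: -104; q=3: -56; q=4: -14; q=5: 20; q=6: 33; q=7: 25; q=8: -18.
Profit is maximized at q = 6. AVC there is 145/6 = £24.17 ≤ P, so producing beats shutting down (which would give -£200).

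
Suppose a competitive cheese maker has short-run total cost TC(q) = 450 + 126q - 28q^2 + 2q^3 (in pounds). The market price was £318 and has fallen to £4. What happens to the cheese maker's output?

Output falls from 12 to 0 (the firm shuts down)

MC = 126 - 56q + 6q^2; the shutdown threshold is min AVC = £28 (at q = 7).
At P = £318 ≥ min AVC, set P = MC on the rising branch: q = 12.
At P = £4 < min AVC = £28, price no longer covers variable cost at any output, so the firm shuts down: q = 0.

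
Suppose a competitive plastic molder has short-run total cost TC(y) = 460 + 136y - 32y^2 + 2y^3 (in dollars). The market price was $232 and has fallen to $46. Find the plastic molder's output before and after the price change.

Output falls from 12 to 9

AVC = 136 - 32y + 2y^2, minimized at y = 8 where min AVC = $8. MC = 136 - 64y + 6y^2.
With P = $232 above the shutdown price, P = MC gives y = 12.
At P = $46 ≥ min AVC, set P = MC: y = 9. The firm stays open but cuts output.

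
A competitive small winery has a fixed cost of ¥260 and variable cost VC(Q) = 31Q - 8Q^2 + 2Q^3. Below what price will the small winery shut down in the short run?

¥23 per unit

Short-run supply begins at min AVC. From VC = 31Q - 8Q^2 + 2Q^3, AVC = 31 - 8Q + 2Q^2.
dAVC/dQ = -8 + 4Q = 0 gives Q = 2. min AVC = 31 - 8·2 + 2·2^2 = 23.
For P < ¥23 the firm produces nothing.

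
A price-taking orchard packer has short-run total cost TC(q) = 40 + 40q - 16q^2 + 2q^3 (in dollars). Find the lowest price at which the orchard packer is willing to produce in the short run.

The firm shuts down when price falls below the minimum of average variable cost. AVC = VC/q = 40 - 16q + 2q^2.
At the minimum of AVC, MC = AVC. MC = 40 - 32q + 6q^2; setting MC = AVC gives 4q^2 - 16q = 0, so q = 4. min AVC = 8.
So the shutdown price is $8.

$8 per unit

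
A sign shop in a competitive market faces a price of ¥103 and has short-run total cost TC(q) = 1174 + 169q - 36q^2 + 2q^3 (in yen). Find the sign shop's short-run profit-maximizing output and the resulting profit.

AVC = 169 - 36q + 2q^2 has its minimum ¥7 at q = 9; price ¥103 clears that bar, so the firm operates.
With MC = 169 - 72q + 6q^2, P = MC on the upward-sloping part at q* = 11.
TR = 103·11 = 1133. TC = 1174 + 165 = 1339. Profit = 1133 − 1339 = -¥206.
Shutting down would mean losing the fixed cost of ¥1174, so operating at a loss of ¥206 is better by ¥968.

Profit = -¥206 at q = 11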